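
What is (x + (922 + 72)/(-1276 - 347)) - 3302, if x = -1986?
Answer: -8583418/1623 ≈ -5288.6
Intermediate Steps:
(x + (922 + 72)/(-1276 - 347)) - 3302 = (-1986 + (922 + 72)/(-1276 - 347)) - 3302 = (-1986 + 994/(-1623)) - 3302 = (-1986 + 994*(-1/1623)) - 3302 = (-1986 - 994/1623) - 3302 = -3224272/1623 - 3302 = -8583418/1623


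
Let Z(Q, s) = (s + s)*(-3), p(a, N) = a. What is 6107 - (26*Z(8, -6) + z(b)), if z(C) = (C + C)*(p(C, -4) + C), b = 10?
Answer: 4771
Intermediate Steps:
z(C) = 4*C² (z(C) = (C + C)*(C + C) = (2*C)*(2*C) = 4*C²)
Z(Q, s) = -6*s (Z(Q, s) = (2*s)*(-3) = -6*s)
6107 - (26*Z(8, -6) + z(b)) = 6107 - (26*(-6*(-6)) + 4*10²) = 6107 - (26*36 + 4*100) = 6107 - (936 + 400) = 6107 - 1*1336 = 6107 - 1336 = 4771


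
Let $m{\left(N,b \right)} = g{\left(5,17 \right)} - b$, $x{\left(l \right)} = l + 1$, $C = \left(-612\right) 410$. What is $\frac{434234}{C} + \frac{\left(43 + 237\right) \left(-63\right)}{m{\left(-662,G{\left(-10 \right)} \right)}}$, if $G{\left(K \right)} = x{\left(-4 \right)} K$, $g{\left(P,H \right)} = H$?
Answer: $\frac{2210291879}{1630980} \approx 1355.2$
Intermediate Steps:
$C = -250920$
$x{\left(l \right)} = 1 + l$
$G{\left(K \right)} = - 3 K$ ($G{\left(K \right)} = \left(1 - 4\right) K = - 3 K$)
$m{\left(N,b \right)} = 17 - b$
$\frac{434234}{C} + \frac{\left(43 + 237\right) \left(-63\right)}{m{\left(-662,G{\left(-10 \right)} \right)}} = \frac{434234}{-250920} + \frac{\left(43 + 237\right) \left(-63\right)}{17 - \left(-3\right) \left(-10\right)} = 434234 \left(- \frac{1}{250920}\right) + \frac{280 \left(-63\right)}{17 - 30} = - \frac{217117}{125460} - \frac{17640}{17 - 30} = - \frac{217117}{125460} - \frac{17640}{-13} = - \frac{217117}{125460} - - \frac{17640}{13} = - \frac{217117}{125460} + \frac{17640}{13} = \frac{2210291879}{1630980}$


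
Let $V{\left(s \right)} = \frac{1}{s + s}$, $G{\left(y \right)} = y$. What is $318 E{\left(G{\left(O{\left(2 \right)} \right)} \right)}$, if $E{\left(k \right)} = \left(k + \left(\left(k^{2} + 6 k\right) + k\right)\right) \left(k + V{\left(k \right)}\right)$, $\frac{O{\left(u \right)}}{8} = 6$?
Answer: $41038536$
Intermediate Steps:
$O{\left(u \right)} = 48$ ($O{\left(u \right)} = 8 \cdot 6 = 48$)
$V{\left(s \right)} = \frac{1}{2 s}$
$E{\left(k \right)} = \left(k + \frac{1}{2 k}\right) \left(k^{2} + 8 k\right)$ ($E{\left(k \right)} = \left(k + \left(\left(k^{2} + 6 k\right) + k\right)\right) \left(k + \frac{1}{2 k}\right) = \left(k + \left(k^{2} + 7 k\right)\right) \left(k + \frac{1}{2 k}\right) = \left(k^{2} + 8 k\right) \left(k + \frac{1}{2 k}\right) = \left(k + \frac{1}{2 k}\right) \left(k^{2} + 8 k\right)$)
$318 E{\left(G{\left(O{\left(2 \right)} \right)} \right)} = 318 \left(4 + 48^{3} + \frac{1}{2} \cdot 48 + 8 \cdot 48^{2}\right) = 318 \left(4 + 110592 + 24 + 8 \cdot 2304\right) = 318 \left(4 + 110592 + 24 + 18432\right) = 318 \cdot 129052 = 41038536$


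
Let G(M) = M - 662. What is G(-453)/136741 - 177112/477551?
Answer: -24750941357/65300801291 ≈ -0.37903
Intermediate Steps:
G(M) = -662 + M
G(-453)/136741 - 177112/477551 = (-662 - 453)/136741 - 177112/477551 = -1115*1/136741 - 177112*1/477551 = -1115/136741 - 177112/477551 = -24750941357/65300801291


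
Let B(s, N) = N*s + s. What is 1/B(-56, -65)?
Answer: 1/3584 ≈ 0.00027902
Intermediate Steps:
B(s, N) = s + N*s
1/B(-56, -65) = 1/(-56*(1 - 65)) = 1/(-56*(-64)) = 1/3584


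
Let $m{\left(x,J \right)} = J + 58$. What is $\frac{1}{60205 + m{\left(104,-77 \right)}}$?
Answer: $\frac{1}{60186} \approx 1.6615 \cdot 10^{-5}$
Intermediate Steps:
$m{\left(x,J \right)} = 58 + J$
$\frac{1}{60205 + m{\left(104,-77 \right)}} = \frac{1}{60205 + \left(58 - 77\right)} = \frac{1}{60205 - 19} = \frac{1}{60186}$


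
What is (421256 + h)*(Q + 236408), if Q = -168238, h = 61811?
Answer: 32930677390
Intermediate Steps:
(421256 + h)*(Q + 236408) = (421256 + 61811)*(-168238 + 236408) = 483067*68170 = 32930677390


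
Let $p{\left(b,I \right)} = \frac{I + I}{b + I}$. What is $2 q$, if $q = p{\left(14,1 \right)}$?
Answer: $\frac{4}{15} \approx 0.26667$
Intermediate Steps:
$p{\left(b,I \right)} = \frac{2 I}{I + b}$
$q = \frac{2}{15}$ ($q = 2 \cdot 1 \frac{1}{1 + 14} = 2 \cdot 1 \cdot \frac{1}{15} = \frac{2}{15} \approx 0.13333$)
$2 q = 2 \cdot \frac{2}{15} = \frac{4}{15}$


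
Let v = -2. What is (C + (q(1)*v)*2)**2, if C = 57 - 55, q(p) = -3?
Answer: 196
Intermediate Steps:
C = 2
(C + (q(1)*v)*2)**2 = (2 - 3*(-2)*2)**2 = (2 + 6*2)**2 = (2 + 12)**2 = 14**2 = 196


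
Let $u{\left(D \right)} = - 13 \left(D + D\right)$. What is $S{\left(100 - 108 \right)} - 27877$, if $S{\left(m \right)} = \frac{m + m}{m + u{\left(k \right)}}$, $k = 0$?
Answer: $-27875$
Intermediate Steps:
$u{\left(D \right)} = - 26 D$ ($u{\left(D \right)} = - 13 \cdot 2 D = - 26 D$)
$S{\left(m \right)} = 2$ ($S{\left(m \right)} = \frac{m + m}{m - 0} = \frac{2 m}{m + 0} = \frac{2 m}{m} = 2$)
$S{\left(100 - 108 \right)} - 27877 = 2 - 27877 = -27875$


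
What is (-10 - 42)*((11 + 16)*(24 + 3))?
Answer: -37908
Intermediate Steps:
(-10 - 42)*((11 + 16)*(24 + 3)) = -1404*27 = -52*729 = -37908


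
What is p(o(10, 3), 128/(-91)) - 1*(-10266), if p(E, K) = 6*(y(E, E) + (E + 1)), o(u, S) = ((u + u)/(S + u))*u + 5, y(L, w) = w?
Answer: 136716/13 ≈ 10517.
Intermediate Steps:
o(u, S) = 5 + 2*u²/(S + u) (o(u, S) = ((2*u)/(S + u))*u + 5 = (2*u/(S + u))*u + 5 = 2*u²/(S + u) + 5 = 5 + 2*u²/(S + u))
p(E, K) = 6 + 12*E (p(E, K) = 6*(E + (E + 1)) = 6*(E + (1 + E)) = 6*(1 + 2*E) = 6 + 12*E)
p(o(10, 3), 128/(-91)) - 1*(-10266) = (6 + 12*((2*10² + 5*3 + 5*10)/(3 + 10))) - 1*(-10266) = (6 + 12*((2*100 + 15 + 50)/13)) + 10266 = (6 + 12*((200 + 15 + 50)/13)) + 10266 = (6 + 12*((1/13)*265)) + 10266 = (6 + 12*(265/13)) + 10266 = (6 + 3180/13) + 10266 = 3258/13 + 10266 = 136716/13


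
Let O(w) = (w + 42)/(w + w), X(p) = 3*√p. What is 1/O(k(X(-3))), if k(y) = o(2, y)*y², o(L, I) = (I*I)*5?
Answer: 2430/1229 ≈ 1.9772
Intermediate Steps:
o(L, I) = 5*I² (o(L, I) = I²*5 = 5*I²)
k(y) = 5*y⁴ (k(y) = (5*y²)*y² = 5*y⁴)
O(w) = (42 + w)/(2*w) (O(w) = (42 + w)/((2*w)) = (42 + w)*(1/(2*w)) = (42 + w)/(2*w))
1/O(k(X(-3))) = 1/((42 + 5*(3*√(-3))⁴)/(2*((5*(3*√(-3))⁴)))) = 1/((42 + 5*(3*(I*√3))⁴)/(2*((5*(3*(I*√3))⁴)))) = 1/((42 + 5*(3*I*√3)⁴)/(2*((5*(3*I*√3)⁴)))) = 1/((42 + 5*729)/(2*((5*729)))) = 1/((½)*(42 + 3645)/3645) = 1/((½)*(1/3645)*3687) = 1/(1229/2430) = 2430/1229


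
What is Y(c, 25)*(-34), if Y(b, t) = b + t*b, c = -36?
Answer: 31824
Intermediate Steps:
Y(b, t) = b + b*t
Y(c, 25)*(-34) = -36*(1 + 25)*(-34) = -36*26*(-34) = -936*(-34) = 31824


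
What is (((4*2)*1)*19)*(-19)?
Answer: -2888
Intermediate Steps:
(((4*2)*1)*19)*(-19) = ((8*1)*19)*(-19) = (8*19)*(-19) = 152*(-19) = -2888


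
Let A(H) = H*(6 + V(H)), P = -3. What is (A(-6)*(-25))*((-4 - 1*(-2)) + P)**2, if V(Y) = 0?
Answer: 22500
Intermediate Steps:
A(H) = 6*H (A(H) = H*(6 + 0) = H*6 = 6*H)
(A(-6)*(-25))*((-4 - 1*(-2)) + P)**2 = ((6*(-6))*(-25))*((-4 - 1*(-2)) - 3)**2 = (-36*(-25))*((-4 + 2) - 3)**2 = 900*(-2 - 3)**2 = 900*(-5)**2 = 900*25 = 22500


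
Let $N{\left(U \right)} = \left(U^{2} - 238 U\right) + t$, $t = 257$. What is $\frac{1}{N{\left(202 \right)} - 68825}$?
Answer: $- \frac{1}{75840} \approx -1.3186 \cdot 10^{-5}$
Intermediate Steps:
$N{\left(U \right)} = 257 + U^{2} - 238 U$ ($N{\left(U \right)} = \left(U^{2} - 238 U\right) + 257 = 257 + U^{2} - 238 U$)
$\frac{1}{N{\left(202 \right)} - 68825} = \frac{1}{\left(257 + 202^{2} - 48076\right) - 68825} = \frac{1}{\left(257 + 40804 - 48076\right) - 68825} = \frac{1}{-7015 - 68825} = \frac{1}{-75840} = - \frac{1}{75840}$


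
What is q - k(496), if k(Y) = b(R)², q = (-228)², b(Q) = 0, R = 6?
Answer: 51984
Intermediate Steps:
q = 51984
k(Y) = 0 (k(Y) = 0² = 0)
q - k(496) = 51984 - 1*0 = 51984 + 0 = 51984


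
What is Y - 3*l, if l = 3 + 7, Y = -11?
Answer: -41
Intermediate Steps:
l = 10
Y - 3*l = -11 - 3*10 = -11 - 30 = -41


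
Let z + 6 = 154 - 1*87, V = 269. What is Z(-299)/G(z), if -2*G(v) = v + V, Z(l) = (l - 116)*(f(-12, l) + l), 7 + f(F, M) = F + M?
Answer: -51211/33 ≈ -1551.8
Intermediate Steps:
f(F, M) = -7 + F + M (f(F, M) = -7 + (F + M) = -7 + F + M)
Z(l) = (-116 + l)*(-19 + 2*l) (Z(l) = (l - 116)*((-7 - 12 + l) + l) = (-116 + l)*((-19 + l) + l) = (-116 + l)*(-19 + 2*l))
z = 61 (z = -6 + (154 - 1*87) = -6 + (154 - 87) = -6 + 67 = 61)
G(v) = -269/2 - v/2 (G(v) = -(v + 269)/2 = -(269 + v)/2 = -269/2 - v/2)
Z(-299)/G(z) = (2204 - 251*(-299) + 2*(-299)²)/(-269/2 - ½*61) = (2204 + 75049 + 2*89401)/(-269/2 - 61/2) = (2204 + 75049 + 178802)/(-165) = 256055*(-1/165) = -51211/33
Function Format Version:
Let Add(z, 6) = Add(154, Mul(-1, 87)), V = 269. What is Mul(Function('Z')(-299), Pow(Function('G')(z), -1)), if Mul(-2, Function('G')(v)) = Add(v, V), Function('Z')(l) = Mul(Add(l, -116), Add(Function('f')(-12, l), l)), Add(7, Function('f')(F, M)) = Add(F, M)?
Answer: Rational(-51211, 33) ≈ -1551.8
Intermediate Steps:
Function('f')(F, M) = Add(-7, F, M) (Function('f')(F, M) = Add(-7, Add(F, M)) = Add(-7, F, M))
Function('Z')(l) = Mul(Add(-116, l), Add(-19, Mul(2, l))) (Function('Z')(l) = Mul(Add(l, -116), Add(Add(-7, -12, l), l)) = Mul(Add(-116, l), Add(Add(-19, l), l)) = Mul(Add(-116, l), Add(-19, Mul(2, l))))
z = 61 (z = Add(-6, Add(154, Mul(-1, 87))) = Add(-6, Add(154, -87)) = Add(-6, 67) = 61)
Function('G')(v) = Add(Rational(-269, 2), Mul(Rational(-1, 2), v)) (Function('G')(v) = Mul(Rational(-1, 2), Add(v, 269)) = Mul(Rational(-1, 2), Add(269, v)) = Add(Rational(-269, 2), Mul(Rational(-1, 2), v)))
Mul(Function('Z')(-299), Pow(Function('G')(z), -1)) = Mul(Add(2204, Mul(-251, -299), Mul(2, Pow(-299, 2))), Pow(Add(Rational(-269, 2), Mul(Rational(-1, 2), 61)), -1)) = Mul(Add(2204, 75049, Mul(2, 89401)), Pow(Add(Rational(-269, 2), Rational(-61, 2)), -1)) = Mul(Add(2204, 75049, 178802), Pow(-165, -1)) = Mul(256055, Rational(-1, 165)) = Rational(-51211, 33)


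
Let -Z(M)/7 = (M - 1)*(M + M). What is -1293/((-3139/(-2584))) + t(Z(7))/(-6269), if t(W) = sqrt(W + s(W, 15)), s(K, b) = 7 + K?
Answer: -3341112/3139 - I*sqrt(1169)/6269 ≈ -1064.4 - 0.0054539*I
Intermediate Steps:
Z(M) = -14*M*(-1 + M) (Z(M) = -7*(M - 1)*(M + M) = -7*(-1 + M)*2*M = -14*M*(-1 + M))
t(W) = sqrt(7 + 2*W) (t(W) = sqrt(W + (7 + W)) = sqrt(7 + 2*W))
-1293/((-3139/(-2584))) + t(Z(7))/(-6269) = -1293/((-3139/(-2584))) + sqrt(7 + 2*(14*7*(1 - 1*7)))/(-6269) = -1293/((-3139*(-1/2584))) + sqrt(7 + 2*(14*7*(1 - 7)))*(-1/6269) = -1293/3139/2584 + sqrt(7 + 2*(14*7*(-6)))*(-1/6269) = -1293*2584/3139 + sqrt(7 + 2*(-588))*(-1/6269) = -3341112/3139 + sqrt(7 - 1176)*(-1/6269) = -3341112/3139 + sqrt(-1169)*(-1/6269) = -3341112/3139 + (I*sqrt(1169))*(-1/6269) = -3341112/3139 - I*sqrt(1169)/6269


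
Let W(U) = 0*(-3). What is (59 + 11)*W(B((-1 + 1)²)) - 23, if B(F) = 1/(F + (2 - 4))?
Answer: -23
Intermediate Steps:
B(F) = 1/(-2 + F) (B(F) = 1/(F - 2) = 1/(-2 + F))
W(U) = 0
(59 + 11)*W(B((-1 + 1)²)) - 23 = (59 + 11)*0 - 23 = 70*0 - 23 = 0 - 23 = -23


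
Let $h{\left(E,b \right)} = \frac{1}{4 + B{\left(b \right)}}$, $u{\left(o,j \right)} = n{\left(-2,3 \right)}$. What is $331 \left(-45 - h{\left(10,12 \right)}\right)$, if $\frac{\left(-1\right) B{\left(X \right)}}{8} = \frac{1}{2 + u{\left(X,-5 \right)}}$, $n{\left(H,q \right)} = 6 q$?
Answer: $- \frac{269765}{18} \approx -14987.0$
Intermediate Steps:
$u{\left(o,j \right)} = 18$ ($u{\left(o,j \right)} = 6 \cdot 3 = 18$)
$B{\left(X \right)} = - \frac{2}{5}$ ($B{\left(X \right)} = - \frac{8}{2 + 18} = - \frac{8}{20} = \left(-8\right) \frac{1}{20} = - \frac{2}{5}$)
$h{\left(E,b \right)} = \frac{5}{18}$ ($h{\left(E,b \right)} = \frac{1}{4 - \frac{2}{5}} = \frac{1}{\frac{18}{5}} = \frac{5}{18}$)
$331 \left(-45 - h{\left(10,12 \right)}\right) = 331 \left(-45 - \frac{5}{18}\right) = 331 \left(- \frac{815}{18}\right) = - \frac{269765}{18}$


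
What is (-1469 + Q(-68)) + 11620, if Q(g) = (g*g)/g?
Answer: 10083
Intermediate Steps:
Q(g) = g (Q(g) = g**2/g = g)
(-1469 + Q(-68)) + 11620 = (-1469 - 68) + 11620 = -1537 + 11620 = 10083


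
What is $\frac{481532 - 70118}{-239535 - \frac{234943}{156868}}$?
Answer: $- \frac{64537691352}{37575611323} \approx -1.7175$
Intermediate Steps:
$\frac{481532 - 70118}{-239535 - \frac{234943}{156868}} = \frac{411414}{-239535 - \frac{234943}{156868}} = \frac{411414}{- \frac{37575611323}{156868}} = 411414 \left(- \frac{156868}{37575611323}\right) = - \frac{64537691352}{37575611323}$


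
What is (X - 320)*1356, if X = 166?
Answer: -208824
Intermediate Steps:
(X - 320)*1356 = (166 - 320)*1356 = -154*1356 = -208824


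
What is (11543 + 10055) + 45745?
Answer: 67343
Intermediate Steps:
(11543 + 10055) + 45745 = 21598 + 45745 = 67343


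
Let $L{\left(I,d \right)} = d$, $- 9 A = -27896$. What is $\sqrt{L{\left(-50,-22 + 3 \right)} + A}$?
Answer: $\frac{5 \sqrt{1109}}{3} \approx 55.503$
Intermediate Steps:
$A = \frac{27896}{9}$ ($A = \left(- \frac{1}{9}\right) \left(-27896\right) = \frac{27896}{9} \approx 3099.6$)
$\sqrt{L{\left(-50,-22 + 3 \right)} + A} = \sqrt{\left(-22 + 3\right) + \frac{27896}{9}} = \sqrt{-19 + \frac{27896}{9}} = \sqrt{\frac{27725}{9}} = \frac{5 \sqrt{1109}}{3}$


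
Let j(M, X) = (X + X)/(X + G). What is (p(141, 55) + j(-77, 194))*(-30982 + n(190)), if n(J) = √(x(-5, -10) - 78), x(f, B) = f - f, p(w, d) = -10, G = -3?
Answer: 47154604/191 - 1522*I*√78/191 ≈ 2.4688e+5 - 70.377*I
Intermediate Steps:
x(f, B) = 0
j(M, X) = 2*X/(-3 + X) (j(M, X) = (X + X)/(X - 3) = (2*X)/(-3 + X) = 2*X/(-3 + X))
n(J) = I*√78 (n(J) = √(0 - 78) = √(-78) = I*√78)
(p(141, 55) + j(-77, 194))*(-30982 + n(190)) = (-10 + 2*194/(-3 + 194))*(-30982 + I*√78) = (-10 + 2*194/191)*(-30982 + I*√78) = (-10 + 2*194*(1/191))*(-30982 + I*√78) = (-10 + 388/191)*(-30982 + I*√78) = -1522*(-30982 + I*√78)/191 = 47154604/191 - 1522*I*√78/191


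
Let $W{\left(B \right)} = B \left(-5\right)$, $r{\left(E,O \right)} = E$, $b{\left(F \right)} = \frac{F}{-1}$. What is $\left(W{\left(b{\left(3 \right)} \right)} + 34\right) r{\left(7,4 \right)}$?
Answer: $343$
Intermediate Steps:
$b{\left(F \right)} = - F$ ($b{\left(F \right)} = F \left(-1\right) = - F$)
$W{\left(B \right)} = - 5 B$
$\left(W{\left(b{\left(3 \right)} \right)} + 34\right) r{\left(7,4 \right)} = \left(- 5 \left(\left(-1\right) 3\right) + 34\right) 7 = \left(\left(-5\right) \left(-3\right) + 34\right) 7 = \left(15 + 34\right) 7 = 49 \cdot 7 = 343$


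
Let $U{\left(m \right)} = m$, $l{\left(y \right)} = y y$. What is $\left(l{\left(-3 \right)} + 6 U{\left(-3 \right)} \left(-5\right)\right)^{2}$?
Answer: $9801$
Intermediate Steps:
$l{\left(y \right)} = y^{2}$
$\left(l{\left(-3 \right)} + 6 U{\left(-3 \right)} \left(-5\right)\right)^{2} = \left(\left(-3\right)^{2} + 6 \left(-3\right) \left(-5\right)\right)^{2} = \left(9 - -90\right)^{2} = \left(9 + 90\right)^{2} = 99^{2} = 9801$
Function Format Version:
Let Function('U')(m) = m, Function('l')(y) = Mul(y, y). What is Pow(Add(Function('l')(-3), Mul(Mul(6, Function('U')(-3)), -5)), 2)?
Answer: 9801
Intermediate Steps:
Function('l')(y) = Pow(y, 2)
Pow(Add(Function('l')(-3), Mul(Mul(6, Function('U')(-3)), -5)), 2) = Pow(Add(Pow(-3, 2), Mul(Mul(6, -3), -5)), 2) = Pow(Add(9, Mul(-18, -5)), 2) = Pow(Add(9, 90), 2) = Pow(99, 2) = 9801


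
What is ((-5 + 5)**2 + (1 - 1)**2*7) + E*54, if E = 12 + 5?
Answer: 918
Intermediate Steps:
E = 17
((-5 + 5)**2 + (1 - 1)**2*7) + E*54 = ((-5 + 5)**2 + (1 - 1)**2*7) + 17*54 = (0**2 + 0**2*7) + 918 = (0 + 0*7) + 918 = (0 + 0) + 918 = 0 + 918 = 918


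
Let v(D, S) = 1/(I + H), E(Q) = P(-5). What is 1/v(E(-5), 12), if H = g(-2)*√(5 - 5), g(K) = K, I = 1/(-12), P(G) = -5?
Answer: -1/12 ≈ -0.083333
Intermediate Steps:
I = -1/12 ≈ -0.083333
H = 0 (H = -2*√(5 - 5) = -2*√0 = -2*0 = 0)
E(Q) = -5
v(D, S) = -12 (v(D, S) = 1/(-1/12 + 0) = 1/(-1/12) = -12)
1/v(E(-5), 12) = 1/(-12) = -1/12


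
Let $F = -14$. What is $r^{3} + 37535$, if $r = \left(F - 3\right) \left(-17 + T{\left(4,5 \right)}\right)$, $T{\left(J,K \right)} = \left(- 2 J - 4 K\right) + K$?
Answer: $314469535$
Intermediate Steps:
$T{\left(J,K \right)} = - 3 K - 2 J$ ($T{\left(J,K \right)} = \left(- 4 K - 2 J\right) + K = - 3 K - 2 J$)
$r = 680$ ($r = \left(-14 - 3\right) \left(-17 - 23\right) = - 17 \left(-17 - 23\right) = \left(-17\right) \left(-40\right) = 680$)
$r^{3} + 37535 = 680^{3} + 37535 = 314432000 + 37535 = 314469535$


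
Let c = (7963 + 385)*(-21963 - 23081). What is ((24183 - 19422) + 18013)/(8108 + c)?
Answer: -11387/188009602 ≈ -6.0566e-5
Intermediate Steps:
c = -376027312 (c = 8348*(-45044) = -376027312)
((24183 - 19422) + 18013)/(8108 + c) = ((24183 - 19422) + 18013)/(8108 - 376027312) = (4761 + 18013)/(-376019204) = 22774*(-1/376019204) = -11387/188009602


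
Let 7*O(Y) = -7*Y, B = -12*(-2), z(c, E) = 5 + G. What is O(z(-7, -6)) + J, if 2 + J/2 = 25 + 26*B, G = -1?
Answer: 1290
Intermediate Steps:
z(c, E) = 4 (z(c, E) = 5 - 1 = 4)
B = 24
O(Y) = -Y (O(Y) = (-7*Y)/7 = -Y)
J = 1294 (J = -4 + 2*(25 + 26*24) = -4 + 2*(25 + 624) = -4 + 2*649 = -4 + 1298 = 1294)
O(z(-7, -6)) + J = -1*4 + 1294 = -4 + 1294 = 1290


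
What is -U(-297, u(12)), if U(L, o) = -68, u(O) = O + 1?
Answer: 68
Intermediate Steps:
u(O) = 1 + O
-U(-297, u(12)) = -1*(-68) = 68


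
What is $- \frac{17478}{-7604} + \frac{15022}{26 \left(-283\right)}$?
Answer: $\frac{3593959}{13987558} \approx 0.25694$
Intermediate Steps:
$- \frac{17478}{-7604} + \frac{15022}{26 \left(-283\right)} = \left(-17478\right) \left(- \frac{1}{7604}\right) + \frac{15022}{-7358} = \frac{8739}{3802} + 15022 \left(- \frac{1}{7358}\right) = \frac{8739}{3802} - \frac{7511}{3679} = \frac{3593959}{13987558}$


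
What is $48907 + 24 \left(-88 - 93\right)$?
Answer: $44563$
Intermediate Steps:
$48907 + 24 \left(-88 - 93\right) = 48907 + 24 \left(-181\right) = 48907 - 4344 = 44563$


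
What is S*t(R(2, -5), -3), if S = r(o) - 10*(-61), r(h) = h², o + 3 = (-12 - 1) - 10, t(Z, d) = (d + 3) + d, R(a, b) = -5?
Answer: -3858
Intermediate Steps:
t(Z, d) = 3 + 2*d (t(Z, d) = (3 + d) + d = 3 + 2*d)
o = -26 (o = -3 + ((-12 - 1) - 10) = -3 + (-13 - 10) = -3 - 23 = -26)
S = 1286 (S = (-26)² - 10*(-61) = 676 - 1*(-610) = 676 + 610 = 1286)
S*t(R(2, -5), -3) = 1286*(3 + 2*(-3)) = 1286*(3 - 6) = 1286*(-3) = -3858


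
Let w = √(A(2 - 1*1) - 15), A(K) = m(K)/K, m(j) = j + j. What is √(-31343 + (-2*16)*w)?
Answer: √(-31343 - 32*I*√13) ≈ 0.3259 - 177.04*I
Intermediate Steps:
m(j) = 2*j
A(K) = 2 (A(K) = (2*K)/K = 2)
w = I*√13 (w = √(2 - 15) = √(-13) = I*√13 ≈ 3.6056*I)
√(-31343 + (-2*16)*w) = √(-31343 + (-2*16)*(I*√13)) = √(-31343 - 32*I*√13)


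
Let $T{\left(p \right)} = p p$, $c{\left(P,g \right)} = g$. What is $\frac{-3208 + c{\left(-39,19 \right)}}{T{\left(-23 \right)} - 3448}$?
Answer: $\frac{1063}{973} \approx 1.0925$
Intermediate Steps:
$T{\left(p \right)} = p^{2}$
$\frac{-3208 + c{\left(-39,19 \right)}}{T{\left(-23 \right)} - 3448} = \frac{-3208 + 19}{\left(-23\right)^{2} - 3448} = - \frac{3189}{529 - 3448} = - \frac{3189}{-2919} = \left(-3189\right) \left(- \frac{1}{2919}\right) = \frac{1063}{973}$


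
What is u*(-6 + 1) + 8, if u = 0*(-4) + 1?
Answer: 3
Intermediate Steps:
u = 1 (u = 0 + 1 = 1)
u*(-6 + 1) + 8 = 1*(-6 + 1) + 8 = 1*(-5) + 8 = -5 + 8 = 3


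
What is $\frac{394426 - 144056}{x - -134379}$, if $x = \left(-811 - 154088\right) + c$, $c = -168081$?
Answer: $- \frac{250370}{188601} \approx -1.3275$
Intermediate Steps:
$x = -322980$ ($x = \left(-811 - 154088\right) - 168081 = -154899 - 168081 = -322980$)
$\frac{394426 - 144056}{x - -134379} = \frac{394426 - 144056}{-322980 - -134379} = \frac{250370}{-322980 + 134379} = \frac{250370}{-188601} = 250370 \left(- \frac{1}{188601}\right) = - \frac{250370}{188601}$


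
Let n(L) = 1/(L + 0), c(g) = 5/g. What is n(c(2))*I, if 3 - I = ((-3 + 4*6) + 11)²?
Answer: -2042/5 ≈ -408.40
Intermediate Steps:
I = -1021 (I = 3 - ((-3 + 4*6) + 11)² = 3 - ((-3 + 24) + 11)² = 3 - (21 + 11)² = 3 - 1*32² = 3 - 1*1024 = 3 - 1024 = -1021)
n(L) = 1/L
n(c(2))*I = -1021/(5/2) = (⅖)*(-1021) = -2042/5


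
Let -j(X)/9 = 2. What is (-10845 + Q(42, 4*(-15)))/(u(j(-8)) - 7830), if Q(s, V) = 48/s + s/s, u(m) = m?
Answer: 6325/4578 ≈ 1.3816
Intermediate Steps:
j(X) = -18 (j(X) = -9*2 = -18)
Q(s, V) = 1 + 48/s (Q(s, V) = 48/s + 1 = 1 + 48/s)
(-10845 + Q(42, 4*(-15)))/(u(j(-8)) - 7830) = (-10845 + (48 + 42)/42)/(-18 - 7830) = (-10845 + (1/42)*90)/(-7848) = (-10845 + 15/7)*(-1/7848) = -75900/7*(-1/7848) = 6325/4578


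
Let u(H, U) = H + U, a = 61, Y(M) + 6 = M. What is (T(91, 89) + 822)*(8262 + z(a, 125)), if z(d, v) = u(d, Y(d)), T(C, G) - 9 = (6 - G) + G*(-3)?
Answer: 4029818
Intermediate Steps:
Y(M) = -6 + M
T(C, G) = 15 - 4*G (T(C, G) = 9 + ((6 - G) + G*(-3)) = 9 + ((6 - G) - 3*G) = 9 + (6 - 4*G) = 15 - 4*G)
z(d, v) = -6 + 2*d (z(d, v) = d + (-6 + d) = -6 + 2*d)
(T(91, 89) + 822)*(8262 + z(a, 125)) = ((15 - 4*89) + 822)*(8262 + (-6 + 2*61)) = ((15 - 356) + 822)*(8262 + (-6 + 122)) = (-341 + 822)*(8262 + 116) = 481*8378 = 4029818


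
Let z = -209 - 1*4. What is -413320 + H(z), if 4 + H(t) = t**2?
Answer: -367955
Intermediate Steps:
z = -213 (z = -209 - 4 = -213)
H(t) = -4 + t**2
-413320 + H(z) = -413320 + (-4 + (-213)**2) = -413320 + (-4 + 45369) = -413320 + 45365 = -367955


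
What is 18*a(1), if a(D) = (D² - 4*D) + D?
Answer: -36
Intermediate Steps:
a(D) = D² - 3*D
18*a(1) = 18*(1*(-3 + 1)) = 18*(1*(-2)) = 18*(-2) = -36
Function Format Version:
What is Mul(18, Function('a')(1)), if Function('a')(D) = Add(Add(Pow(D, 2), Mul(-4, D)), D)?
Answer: -36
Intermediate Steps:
Function('a')(D) = Add(Pow(D, 2), Mul(-3, D))
Mul(18, Function('a')(1)) = Mul(18, Mul(1, Add(-3, 1))) = Mul(18, Mul(1, -2)) = Mul(18, -2) = -36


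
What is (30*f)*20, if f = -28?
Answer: -16800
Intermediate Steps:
(30*f)*20 = (30*(-28))*20 = -840*20 = -16800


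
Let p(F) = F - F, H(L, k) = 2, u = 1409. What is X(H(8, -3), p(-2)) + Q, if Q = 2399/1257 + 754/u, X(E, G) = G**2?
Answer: 4327969/1771113 ≈ 2.4436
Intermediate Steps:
p(F) = 0
Q = 4327969/1771113 (Q = 2399/1257 + 754/1409 = 4327969/1771113 ≈ 2.4436)
X(H(8, -3), p(-2)) + Q = 0**2 + 4327969/1771113 = 0 + 4327969/1771113 = 4327969/1771113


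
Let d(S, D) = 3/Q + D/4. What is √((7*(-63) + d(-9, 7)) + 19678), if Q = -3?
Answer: √76951/2 ≈ 138.70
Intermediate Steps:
d(S, D) = -1 + D/4 (d(S, D) = 3/(-3) + D/4 = 3*(-⅓) + D*(¼) = -1 + D/4)
√((7*(-63) + d(-9, 7)) + 19678) = √((7*(-63) + (-1 + (¼)*7)) + 19678) = √((-441 + (-1 + 7/4)) + 19678) = √((-441 + ¾) + 19678) = √(-1761/4 + 19678) = √(76951/4) = √76951/2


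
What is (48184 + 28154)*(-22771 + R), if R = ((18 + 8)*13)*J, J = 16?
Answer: -1325456694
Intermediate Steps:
R = 5408 (R = ((18 + 8)*13)*16 = (26*13)*16 = 338*16 = 5408)
(48184 + 28154)*(-22771 + R) = (48184 + 28154)*(-22771 + 5408) = 76338*(-17363) = -1325456694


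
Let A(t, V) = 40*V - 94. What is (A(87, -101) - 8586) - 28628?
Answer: -41348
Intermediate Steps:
A(t, V) = -94 + 40*V
(A(87, -101) - 8586) - 28628 = ((-94 + 40*(-101)) - 8586) - 28628 = ((-94 - 4040) - 8586) - 28628 = (-4134 - 8586) - 28628 = -12720 - 28628 = -41348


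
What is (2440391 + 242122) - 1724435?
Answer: 958078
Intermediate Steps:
(2440391 + 242122) - 1724435 = 2682513 - 1724435 = 958078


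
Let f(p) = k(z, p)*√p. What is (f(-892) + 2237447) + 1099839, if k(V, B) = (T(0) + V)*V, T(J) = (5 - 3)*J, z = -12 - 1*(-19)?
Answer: 3337286 + 98*I*√223 ≈ 3.3373e+6 + 1463.5*I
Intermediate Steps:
z = 7 (z = -12 + 19 = 7)
T(J) = 2*J
k(V, B) = V² (k(V, B) = (2*0 + V)*V = (0 + V)*V = V*V = V²)
f(p) = 49*√p (f(p) = 7²*√p = 49*√p)
(f(-892) + 2237447) + 1099839 = (49*√(-892) + 2237447) + 1099839 = (49*(2*I*√223) + 2237447) + 1099839 = (98*I*√223 + 2237447) + 1099839 = (2237447 + 98*I*√223) + 1099839 = 3337286 + 98*I*√223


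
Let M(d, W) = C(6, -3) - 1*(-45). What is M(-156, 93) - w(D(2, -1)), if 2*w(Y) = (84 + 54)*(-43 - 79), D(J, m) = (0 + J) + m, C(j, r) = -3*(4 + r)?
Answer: 8460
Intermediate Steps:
C(j, r) = -12 - 3*r
D(J, m) = J + m
w(Y) = -8418 (w(Y) = ((84 + 54)*(-43 - 79))/2 = (138*(-122))/2 = (½)*(-16836) = -8418)
M(d, W) = 42 (M(d, W) = (-12 - 3*(-3)) - 1*(-45) = (-12 + 9) + 45 = -3 + 45 = 42)
M(-156, 93) - w(D(2, -1)) = 42 - 1*(-8418) = 42 + 8418 = 8460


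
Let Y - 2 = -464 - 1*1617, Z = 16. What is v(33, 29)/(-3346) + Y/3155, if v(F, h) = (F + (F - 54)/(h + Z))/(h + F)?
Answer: -323546513/490883295 ≈ -0.65911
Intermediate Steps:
Y = -2079 (Y = 2 + (-464 - 1*1617) = 2 + (-464 - 1617) = 2 - 2081 = -2079)
v(F, h) = (F + (-54 + F)/(16 + h))/(F + h) (v(F, h) = (F + (F - 54)/(h + 16))/(h + F) = (F + (-54 + F)/(16 + h))/(F + h))
v(33, 29)/(-3346) + Y/3155 = ((-54 + 17*33 + 33*29)/(29**2 + 16*33 + 16*29 + 33*29))/(-3346) - 2079/3155 = ((-54 + 561 + 957)/(841 + 528 + 464 + 957))*(-1/3346) - 2079*1/3155 = (1464/2790)*(-1/3346) - 2079/3155 = ((1/2790)*1464)*(-1/3346) - 2079/3155 = (244/465)*(-1/3346) - 2079/3155 = -122/777945 - 2079/3155 = -323546513/490883295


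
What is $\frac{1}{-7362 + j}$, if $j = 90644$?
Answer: $\frac{1}{83282} \approx 1.2007 \cdot 10^{-5}$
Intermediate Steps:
$\frac{1}{-7362 + j} = \frac{1}{-7362 + 90644} = \frac{1}{83282}$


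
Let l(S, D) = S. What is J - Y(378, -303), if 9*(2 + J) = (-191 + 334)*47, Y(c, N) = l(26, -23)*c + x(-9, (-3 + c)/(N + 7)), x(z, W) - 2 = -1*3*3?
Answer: -81686/9 ≈ -9076.2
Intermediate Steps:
x(z, W) = -7 (x(z, W) = 2 - 1*3*3 = 2 - 3*3 = 2 - 9 = -7)
Y(c, N) = -7 + 26*c (Y(c, N) = 26*c - 7 = -7 + 26*c)
J = 6703/9 (J = -2 + ((-191 + 334)*47)/9 = -2 + (143*47)/9 = -2 + (⅑)*6721 = -2 + 6721/9 = 6703/9 ≈ 744.78)
J - Y(378, -303) = 6703/9 - (-7 + 26*378) = 6703/9 - (-7 + 9828) = 6703/9 - 1*9821 = 6703/9 - 9821 = -81686/9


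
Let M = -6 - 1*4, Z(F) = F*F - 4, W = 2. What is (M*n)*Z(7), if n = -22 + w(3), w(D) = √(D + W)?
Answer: 9900 - 450*√5 ≈ 8893.8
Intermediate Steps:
Z(F) = -4 + F² (Z(F) = F² - 4 = -4 + F²)
M = -10 (M = -6 - 4 = -10)
w(D) = √(2 + D) (w(D) = √(D + 2) = √(2 + D))
n = -22 + √5 (n = -22 + √(2 + 3) = -22 + √5 ≈ -19.764)
(M*n)*Z(7) = (-10*(-22 + √5))*(-4 + 7²) = (220 - 10*√5)*(-4 + 49) = (220 - 10*√5)*45 = 9900 - 450*√5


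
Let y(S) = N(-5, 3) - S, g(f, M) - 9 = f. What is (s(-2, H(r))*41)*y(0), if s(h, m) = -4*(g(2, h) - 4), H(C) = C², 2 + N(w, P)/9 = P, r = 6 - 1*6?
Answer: -10332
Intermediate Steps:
r = 0 (r = 6 - 6 = 0)
g(f, M) = 9 + f
N(w, P) = -18 + 9*P
y(S) = 9 - S (y(S) = (-18 + 9*3) - S = (-18 + 27) - S = 9 - S)
s(h, m) = -28 (s(h, m) = -4*((9 + 2) - 4) = -4*(11 - 4) = -4*7 = -28)
(s(-2, H(r))*41)*y(0) = (-28*41)*(9 - 1*0) = -1148*(9 + 0) = -1148*9 = -10332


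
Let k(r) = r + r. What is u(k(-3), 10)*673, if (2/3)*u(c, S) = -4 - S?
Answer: -14133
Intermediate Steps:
k(r) = 2*r
u(c, S) = -6 - 3*S/2 (u(c, S) = 3*(-4 - S)/2 = -6 - 3*S/2)
u(k(-3), 10)*673 = (-6 - 3/2*10)*673 = (-6 - 15)*673 = -21*673 = -14133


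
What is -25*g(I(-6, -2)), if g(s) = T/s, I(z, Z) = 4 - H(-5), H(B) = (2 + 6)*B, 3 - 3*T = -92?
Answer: -2375/132 ≈ -17.992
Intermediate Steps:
T = 95/3 (T = 1 - ⅓*(-92) = 1 + 92/3 = 95/3 ≈ 31.667)
H(B) = 8*B
I(z, Z) = 44 (I(z, Z) = 4 - 8*(-5) = 4 - 1*(-40) = 4 + 40 = 44)
g(s) = 95/(3*s)
-25*g(I(-6, -2)) = -2375/(3*44) = -25*95/132 = -2375/132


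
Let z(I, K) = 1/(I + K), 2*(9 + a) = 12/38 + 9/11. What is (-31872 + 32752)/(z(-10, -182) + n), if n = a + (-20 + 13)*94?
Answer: -35312640/26742833 ≈ -1.3205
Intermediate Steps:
a = -3525/418 (a = -9 + (12/38 + 9/11)/2 = -9 + (12*(1/38) + 9*(1/11))/2 = -9 + (6/19 + 9/11)/2 = -9 + (½)*(237/209) = -9 + 237/418 = -3525/418 ≈ -8.4330)
n = -278569/418 (n = -3525/418 + (-20 + 13)*94 = -3525/418 - 7*94 = -3525/418 - 658 = -278569/418 ≈ -666.43)
(-31872 + 32752)/(z(-10, -182) + n) = (-31872 + 32752)/(1/(-10 - 182) - 278569/418) = 880/(1/(-192) - 278569/418) = 880/(-1/192 - 278569/418) = 880/(-26742833/40128) = 880*(-40128/26742833) = -35312640/26742833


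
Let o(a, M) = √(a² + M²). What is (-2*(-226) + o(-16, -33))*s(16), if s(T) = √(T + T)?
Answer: 4*√2*(452 + √1345) ≈ 2764.4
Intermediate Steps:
s(T) = √2*√T (s(T) = √(2*T) = √2*√T)
o(a, M) = √(M² + a²)
(-2*(-226) + o(-16, -33))*s(16) = (-2*(-226) + √((-33)² + (-16)²))*(√2*√16) = (452 + √(1089 + 256))*(√2*4) = (452 + √1345)*(4*√2) = 4*√2*(452 + √1345)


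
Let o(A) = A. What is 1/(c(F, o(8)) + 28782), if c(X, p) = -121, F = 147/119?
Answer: 1/28661 ≈ 3.4891e-5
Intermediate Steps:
F = 21/17 (F = 147*(1/119) = 21/17 ≈ 1.2353)
1/(c(F, o(8)) + 28782) = 1/(-121 + 28782) = 1/28661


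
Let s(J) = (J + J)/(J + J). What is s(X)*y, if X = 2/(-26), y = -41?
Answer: -41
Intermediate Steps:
X = -1/13 (X = 2*(-1/26) = -1/13 ≈ -0.076923)
s(J) = 1 (s(J) = (2*J)/((2*J)) = (2*J)*(1/(2*J)) = 1)
s(X)*y = 1*(-41) = -41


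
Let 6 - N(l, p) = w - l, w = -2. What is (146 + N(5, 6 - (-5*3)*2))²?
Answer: 25281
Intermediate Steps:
N(l, p) = 8 + l (N(l, p) = 6 - (-2 - l) = 6 + (2 + l) = 8 + l)
(146 + N(5, 6 - (-5*3)*2))² = (146 + (8 + 5))² = (146 + 13)² = 159² = 25281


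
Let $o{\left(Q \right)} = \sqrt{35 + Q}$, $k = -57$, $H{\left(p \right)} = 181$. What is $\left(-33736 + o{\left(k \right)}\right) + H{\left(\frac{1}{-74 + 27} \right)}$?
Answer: $-33555 + i \sqrt{22} \approx -33555.0 + 4.6904 i$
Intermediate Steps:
$\left(-33736 + o{\left(k \right)}\right) + H{\left(\frac{1}{-74 + 27} \right)} = \left(-33736 + \sqrt{35 - 57}\right) + 181 = \left(-33736 + \sqrt{-22}\right) + 181 = \left(-33736 + i \sqrt{22}\right) + 181 = -33555 + i \sqrt{22}$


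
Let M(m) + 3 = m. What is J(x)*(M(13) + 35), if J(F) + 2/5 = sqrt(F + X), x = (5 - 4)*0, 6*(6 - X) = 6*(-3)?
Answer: 117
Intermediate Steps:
X = 9 (X = 6 - (-3) = 6 - 1/6*(-18) = 6 + 3 = 9)
x = 0 (x = 1*0 = 0)
M(m) = -3 + m
J(F) = -2/5 + sqrt(9 + F) (J(F) = -2/5 + sqrt(F + 9) = -2/5 + sqrt(9 + F))
J(x)*(M(13) + 35) = (-2/5 + sqrt(9 + 0))*((-3 + 13) + 35) = (-2/5 + sqrt(9))*(10 + 35) = (-2/5 + 3)*45 = (13/5)*45 = 117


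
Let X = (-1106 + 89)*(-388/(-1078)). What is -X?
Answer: 197298/539 ≈ 366.04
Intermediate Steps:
X = -197298/539 (X = -(-394596)*(-1)/1078 = -1017*194/539 = -197298/539 ≈ -366.04)
-X = -1*(-197298/539) = 197298/539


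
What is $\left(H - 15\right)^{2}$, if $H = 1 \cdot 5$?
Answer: $100$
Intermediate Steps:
$H = 5$
$\left(H - 15\right)^{2} = \left(5 - 15\right)^{2} = \left(-10\right)^{2} = 100$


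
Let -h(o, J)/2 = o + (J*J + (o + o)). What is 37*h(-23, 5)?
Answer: 3256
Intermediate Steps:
h(o, J) = -6*o - 2*J² (h(o, J) = -2*(o + (J*J + (o + o))) = -2*(o + (J² + 2*o)) = -2*(J² + 3*o) = -6*o - 2*J²)
37*h(-23, 5) = 37*(-6*(-23) - 2*5²) = 37*(138 - 2*25) = 37*(138 - 50) = 37*88 = 3256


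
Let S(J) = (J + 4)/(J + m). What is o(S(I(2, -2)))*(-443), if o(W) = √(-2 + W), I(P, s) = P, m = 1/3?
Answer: -886*√7/7 ≈ -334.88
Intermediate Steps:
m = ⅓ (m = 1*(⅓) = ⅓ ≈ 0.33333)
S(J) = (4 + J)/(⅓ + J) (S(J) = (J + 4)/(J + ⅓) = (4 + J)/(⅓ + J))
o(S(I(2, -2)))*(-443) = √(-2 + 3*(4 + 2)/(1 + 3*2))*(-443) = √(-2 + 3*6/(1 + 6))*(-443) = √(-2 + 3*6/7)*(-443) = √(-2 + 3*(⅐)*6)*(-443) = √(-2 + 18/7)*(-443) = √(4/7)*(-443) = (2*√7/7)*(-443) = -886*√7/7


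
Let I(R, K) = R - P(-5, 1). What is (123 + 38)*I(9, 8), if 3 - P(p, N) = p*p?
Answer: 4991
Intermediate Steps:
P(p, N) = 3 - p² (P(p, N) = 3 - p*p = 3 - p²)
I(R, K) = 22 + R (I(R, K) = R - (3 - 1*(-5)²) = R - (3 - 1*25) = R - (3 - 25) = R - 1*(-22) = R + 22 = 22 + R)
(123 + 38)*I(9, 8) = (123 + 38)*(22 + 9) = 161*31 = 4991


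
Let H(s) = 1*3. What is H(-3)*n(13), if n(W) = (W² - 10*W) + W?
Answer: 156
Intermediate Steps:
H(s) = 3
n(W) = W² - 9*W
H(-3)*n(13) = 3*(13*(-9 + 13)) = 3*(13*4) = 3*52 = 156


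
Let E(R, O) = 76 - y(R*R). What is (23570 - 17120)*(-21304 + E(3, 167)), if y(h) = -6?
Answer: -136881900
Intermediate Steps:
E(R, O) = 82 (E(R, O) = 76 - 1*(-6) = 76 + 6 = 82)
(23570 - 17120)*(-21304 + E(3, 167)) = (23570 - 17120)*(-21304 + 82) = 6450*(-21222) = -136881900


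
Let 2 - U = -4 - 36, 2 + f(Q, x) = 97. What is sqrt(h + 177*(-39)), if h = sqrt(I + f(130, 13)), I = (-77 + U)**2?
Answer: sqrt(-6903 + 2*sqrt(330)) ≈ 82.865*I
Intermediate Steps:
f(Q, x) = 95 (f(Q, x) = -2 + 97 = 95)
U = 42 (U = 2 - (-4 - 36) = 2 - 1*(-40) = 2 + 40 = 42)
I = 1225 (I = (-77 + 42)**2 = (-35)**2 = 1225)
h = 2*sqrt(330) (h = sqrt(1225 + 95) = sqrt(1320) = 2*sqrt(330) ≈ 36.332)
sqrt(h + 177*(-39)) = sqrt(2*sqrt(330) + 177*(-39)) = sqrt(2*sqrt(330) - 6903) = sqrt(-6903 + 2*sqrt(330))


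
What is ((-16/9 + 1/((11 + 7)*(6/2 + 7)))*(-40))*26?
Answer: 16588/9 ≈ 1843.1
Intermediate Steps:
((-16/9 + 1/((11 + 7)*(6/2 + 7)))*(-40))*26 = ((-16*⅑ + 1/(18*(6*(½) + 7)))*(-40))*26 = ((-16/9 + 1/(18*(3 + 7)))*(-40))*26 = ((-16/9 + 1/(18*10))*(-40))*26 = ((-16/9 + 1/180)*(-40))*26 = -319/180*(-40)*26 = (638/9)*26 = 16588/9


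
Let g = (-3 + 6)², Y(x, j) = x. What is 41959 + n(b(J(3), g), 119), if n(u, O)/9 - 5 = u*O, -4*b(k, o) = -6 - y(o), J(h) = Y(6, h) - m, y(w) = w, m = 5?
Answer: 184081/4 ≈ 46020.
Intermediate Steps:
J(h) = 1 (J(h) = 6 - 1*5 = 6 - 5 = 1)
g = 9 (g = 3² = 9)
b(k, o) = 3/2 + o/4 (b(k, o) = -(-6 - o)/4 = 3/2 + o/4)
n(u, O) = 45 + 9*O*u (n(u, O) = 45 + 9*(u*O) = 45 + 9*(O*u) = 45 + 9*O*u)
41959 + n(b(J(3), g), 119) = 41959 + (45 + 9*119*(3/2 + (¼)*9)) = 41959 + (45 + 9*119*(3/2 + 9/4)) = 41959 + (45 + 9*119*(15/4)) = 41959 + (45 + 16065/4) = 41959 + 16245/4 = 184081/4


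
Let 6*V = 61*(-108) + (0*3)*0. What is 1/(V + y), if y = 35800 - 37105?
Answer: -1/2403 ≈ -0.00041615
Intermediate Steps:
y = -1305
V = -1098 (V = (61*(-108) + (0*3)*0)/6 = (-6588 + 0*0)/6 = (-6588 + 0)/6 = (⅙)*(-6588) = -1098)
1/(V + y) = 1/(-1098 - 1305) = 1/(-2403) = -1/2403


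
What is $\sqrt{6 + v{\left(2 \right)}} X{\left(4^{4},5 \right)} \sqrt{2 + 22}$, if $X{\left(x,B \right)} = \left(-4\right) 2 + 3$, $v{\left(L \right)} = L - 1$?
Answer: $- 10 \sqrt{42} \approx -64.807$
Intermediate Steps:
$v{\left(L \right)} = -1 + L$ ($v{\left(L \right)} = L - 1 = -1 + L$)
$X{\left(x,B \right)} = -5$ ($X{\left(x,B \right)} = -8 + 3 = -5$)
$\sqrt{6 + v{\left(2 \right)}} X{\left(4^{4},5 \right)} \sqrt{2 + 22} = \sqrt{6 + \left(-1 + 2\right)} \left(-5\right) \sqrt{2 + 22} = \sqrt{6 + 1} \left(-5\right) \sqrt{24} = \sqrt{7} \left(-5\right) 2 \sqrt{6} = - 5 \sqrt{7} \cdot 2 \sqrt{6} = - 10 \sqrt{42}$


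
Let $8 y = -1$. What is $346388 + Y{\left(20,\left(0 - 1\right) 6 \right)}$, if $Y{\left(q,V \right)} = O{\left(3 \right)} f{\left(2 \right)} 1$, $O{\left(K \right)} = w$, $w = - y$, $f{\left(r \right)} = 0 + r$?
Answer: $\frac{1385553}{4} \approx 3.4639 \cdot 10^{5}$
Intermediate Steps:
$y = - \frac{1}{8}$ ($y = \frac{1}{8} \left(-1\right) = - \frac{1}{8} \approx -0.125$)
$f{\left(r \right)} = r$
$w = \frac{1}{8}$ ($w = \left(-1\right) \left(- \frac{1}{8}\right) = \frac{1}{8} \approx 0.125$)
$O{\left(K \right)} = \frac{1}{8}$
$Y{\left(q,V \right)} = \frac{1}{4}$ ($Y{\left(q,V \right)} = \frac{1}{8} \cdot 2 \cdot 1 = \frac{1}{4} \cdot 1 = \frac{1}{4}$)
$346388 + Y{\left(20,\left(0 - 1\right) 6 \right)} = 346388 + \frac{1}{4} = \frac{1385553}{4}$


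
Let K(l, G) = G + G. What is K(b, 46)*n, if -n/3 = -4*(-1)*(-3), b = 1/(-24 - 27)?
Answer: 3312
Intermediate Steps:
b = -1/51 (b = 1/(-51) = -1/51 ≈ -0.019608)
K(l, G) = 2*G
n = 36 (n = -3*(-4*(-1))*(-3) = -12*(-3) = -3*(-12) = 36)
K(b, 46)*n = (2*46)*36 = 92*36 = 3312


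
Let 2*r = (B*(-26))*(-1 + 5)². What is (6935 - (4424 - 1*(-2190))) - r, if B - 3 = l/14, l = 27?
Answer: 9423/7 ≈ 1346.1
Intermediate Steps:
B = 69/14 (B = 3 + 27/14 = 69/14 ≈ 4.9286)
r = -7176/7 (r = (((69/14)*(-26))*(-1 + 5)²)/2 = (-897/7*4²)/2 = (-897/7*16)/2 = (½)*(-14352/7) = -7176/7 ≈ -1025.1)
(6935 - (4424 - 1*(-2190))) - r = (6935 - (4424 - 1*(-2190))) - 1*(-7176/7) = (6935 - (4424 + 2190)) + 7176/7 = (6935 - 1*6614) + 7176/7 = (6935 - 6614) + 7176/7 = 321 + 7176/7 = 9423/7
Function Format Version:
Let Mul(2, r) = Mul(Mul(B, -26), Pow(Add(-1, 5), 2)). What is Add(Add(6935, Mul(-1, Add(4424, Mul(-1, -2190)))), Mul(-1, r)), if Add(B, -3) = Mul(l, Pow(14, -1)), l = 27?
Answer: Rational(9423, 7) ≈ 1346.1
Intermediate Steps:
B = Rational(69, 14) (B = Add(3, Mul(27, Pow(14, -1))) = Add(3, Mul(27, Rational(1, 14))) = Add(3, Rational(27, 14)) = Rational(69, 14) ≈ 4.9286)
r = Rational(-7176, 7) (r = Mul(Rational(1, 2), Mul(Mul(Rational(69, 14), -26), Pow(Add(-1, 5), 2))) = Mul(Rational(1, 2), Mul(Rational(-897, 7), Pow(4, 2))) = Mul(Rational(1, 2), Mul(Rational(-897, 7), 16)) = Mul(Rational(1, 2), Rational(-14352, 7)) = Rational(-7176, 7) ≈ -1025.1)
Add(Add(6935, Mul(-1, Add(4424, Mul(-1, -2190)))), Mul(-1, r)) = Add(Add(6935, Mul(-1, Add(4424, Mul(-1, -2190)))), Mul(-1, Rational(-7176, 7))) = Add(Add(6935, Mul(-1, Add(4424, 2190))), Rational(7176, 7)) = Add(Add(6935, Mul(-1, 6614)), Rational(7176, 7)) = Add(Add(6935, -6614), Rational(7176, 7)) = Add(321, Rational(7176, 7)) = Rational(9423, 7)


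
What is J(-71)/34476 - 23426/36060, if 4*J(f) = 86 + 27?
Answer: -89624009/138133840 ≈ -0.64882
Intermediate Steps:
J(f) = 113/4 (J(f) = (86 + 27)/4 = (1/4)*113 = 113/4)
J(-71)/34476 - 23426/36060 = (113/4)/34476 - 23426/36060 = (113/4)*(1/34476) - 23426*1/36060 = 113/137904 - 11713/18030 = -89624009/138133840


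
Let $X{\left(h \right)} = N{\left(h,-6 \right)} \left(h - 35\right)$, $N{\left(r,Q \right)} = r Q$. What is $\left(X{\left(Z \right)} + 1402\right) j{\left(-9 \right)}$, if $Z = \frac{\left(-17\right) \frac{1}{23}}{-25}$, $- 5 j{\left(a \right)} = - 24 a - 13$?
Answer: $- \frac{94514214998}{1653125} \approx -57173.0$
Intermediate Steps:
$N{\left(r,Q \right)} = Q r$
$j{\left(a \right)} = \frac{13}{5} + \frac{24 a}{5}$ ($j{\left(a \right)} = - \frac{- 24 a - 13}{5} = - \frac{-13 - 24 a}{5} = \frac{13}{5} + \frac{24 a}{5}$)
$Z = \frac{17}{575}$ ($Z = \left(-17\right) \frac{1}{23} \left(- \frac{1}{25}\right) = \left(- \frac{17}{23}\right) \left(- \frac{1}{25}\right) = \frac{17}{575} \approx 0.029565$)
$X{\left(h \right)} = - 6 h \left(-35 + h\right)$ ($X{\left(h \right)} = - 6 h \left(h - 35\right) = - 6 h \left(-35 + h\right)$)
$\left(X{\left(Z \right)} + 1402\right) j{\left(-9 \right)} = \left(6 \cdot \frac{17}{575} \left(35 - \frac{17}{575}\right) + 1402\right) \left(\frac{13}{5} + \frac{24}{5} \left(-9\right)\right) = \left(6 \cdot \frac{17}{575} \left(35 - \frac{17}{575}\right) + 1402\right) \left(\frac{13}{5} - \frac{216}{5}\right) = \left(6 \cdot \frac{17}{575} \cdot \frac{20108}{575} + 1402\right) \left(- \frac{203}{5}\right) = \left(\frac{2051016}{330625} + 1402\right) \left(- \frac{203}{5}\right) = \frac{465587266}{330625} \left(- \frac{203}{5}\right) = - \frac{94514214998}{1653125}$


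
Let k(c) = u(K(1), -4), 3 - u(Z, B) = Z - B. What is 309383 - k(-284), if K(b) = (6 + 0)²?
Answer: 309420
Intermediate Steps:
K(b) = 36 (K(b) = 6² = 36)
u(Z, B) = 3 + B - Z (u(Z, B) = 3 - (Z - B) = 3 + (B - Z) = 3 + B - Z)
k(c) = -37 (k(c) = 3 - 4 - 1*36 = 3 - 4 - 36 = -37)
309383 - k(-284) = 309383 - 1*(-37) = 309383 + 37 = 309420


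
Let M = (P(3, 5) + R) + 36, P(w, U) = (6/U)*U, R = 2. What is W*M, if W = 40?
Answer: 1760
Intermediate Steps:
P(w, U) = 6
M = 44 (M = (6 + 2) + 36 = 8 + 36 = 44)
W*M = 40*44 = 1760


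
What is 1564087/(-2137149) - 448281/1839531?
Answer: -182629991146/187207230339 ≈ -0.97555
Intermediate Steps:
1564087/(-2137149) - 448281/1839531 = 1564087*(-1/2137149) - 448281*1/1839531 = -223441/305307 - 149427/613177 = -182629991146/187207230339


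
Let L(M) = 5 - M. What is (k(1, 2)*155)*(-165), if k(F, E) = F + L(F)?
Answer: -127875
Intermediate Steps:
k(F, E) = 5 (k(F, E) = F + (5 - F) = 5)
(k(1, 2)*155)*(-165) = (5*155)*(-165) = 775*(-165) = -127875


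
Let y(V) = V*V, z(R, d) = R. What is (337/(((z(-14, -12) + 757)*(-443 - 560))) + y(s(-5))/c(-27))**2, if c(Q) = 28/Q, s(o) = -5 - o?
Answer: 113569/555366262441 ≈ 2.0449e-7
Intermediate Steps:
y(V) = V**2
(337/(((z(-14, -12) + 757)*(-443 - 560))) + y(s(-5))/c(-27))**2 = (337/(((-14 + 757)*(-443 - 560))) + (-5 - 1*(-5))**2/((28/(-27))))**2 = (337/((743*(-1003))) + (-5 + 5)**2/((28*(-1/27))))**2 = (337/(-745229) + 0**2/(-28/27))**2 = (337*(-1/745229) + 0*(-27/28))**2 = (-337/745229 + 0)**2 = (-337/745229)**2 = 113569/555366262441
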